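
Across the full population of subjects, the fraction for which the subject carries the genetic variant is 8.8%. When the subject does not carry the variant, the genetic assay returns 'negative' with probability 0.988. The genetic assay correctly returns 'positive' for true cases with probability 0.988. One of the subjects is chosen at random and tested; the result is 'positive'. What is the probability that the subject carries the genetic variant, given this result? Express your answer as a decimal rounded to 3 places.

P(H | E) ≈ 0.888

Write H for 'the subject carries the genetic variant'. Prior odds H:¬H = 0.088/0.912 = 0.096491. For the 'positive' outcome, the likelihood ratio is 0.988/0.012 = 82.333.
Posterior odds = 0.096491 × 82.333 = 7.9444, so P(H|E) = 7.9444/(1+7.9444) = 0.888.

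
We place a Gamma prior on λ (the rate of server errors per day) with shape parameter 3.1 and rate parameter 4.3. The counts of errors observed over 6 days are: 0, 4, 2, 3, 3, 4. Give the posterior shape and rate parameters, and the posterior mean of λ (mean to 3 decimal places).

The Poisson likelihood adds the total count to the shape and the number of exposure periods to the rate. Here ∑xᵢ = 16 and n = 6, so shape 3.1→19.1 and rate 4.3→10.3.
Posterior mean = shape/rate = 19.1/10.3 = 1.854.

Posterior: Gamma(shape=19.1, rate=10.3); mean ≈ 1.854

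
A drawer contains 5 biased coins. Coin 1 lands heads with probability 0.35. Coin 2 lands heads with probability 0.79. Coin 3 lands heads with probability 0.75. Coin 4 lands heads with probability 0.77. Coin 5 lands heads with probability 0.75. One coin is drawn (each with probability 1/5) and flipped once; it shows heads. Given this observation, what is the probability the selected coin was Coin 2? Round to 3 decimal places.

Tabulate prior·likelihood by source: [1] prior 0.2, lik 0.35, product 0.07000; [2] prior 0.2, lik 0.79, product 0.1580; [3] prior 0.2, lik 0.75, product 0.1500; [4] prior 0.2, lik 0.77, product 0.1540; [5] prior 0.2, lik 0.75, product 0.1500.
Normalizing constant = 0.68200; the posterior for Coin 2 is its product over the sum, 0.1580/0.68200 = 0.232.

Posterior probability ≈ 0.232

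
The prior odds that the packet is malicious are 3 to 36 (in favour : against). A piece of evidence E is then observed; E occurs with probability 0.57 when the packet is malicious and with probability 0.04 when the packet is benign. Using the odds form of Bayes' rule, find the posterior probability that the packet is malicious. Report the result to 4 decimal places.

Prior odds = 3/36 = 0.083333. In log-odds, ln(0.083333) = -2.4849.
Add log likelihood ratio: ln(14.250) = 2.6568.
Posterior log-odds = 0.17185, so posterior odds = exp(0.17185) = 1.1875. Converting, P(H|E) = 1.1875/2.1875 = 0.5429.

Posterior probability ≈ 0.5429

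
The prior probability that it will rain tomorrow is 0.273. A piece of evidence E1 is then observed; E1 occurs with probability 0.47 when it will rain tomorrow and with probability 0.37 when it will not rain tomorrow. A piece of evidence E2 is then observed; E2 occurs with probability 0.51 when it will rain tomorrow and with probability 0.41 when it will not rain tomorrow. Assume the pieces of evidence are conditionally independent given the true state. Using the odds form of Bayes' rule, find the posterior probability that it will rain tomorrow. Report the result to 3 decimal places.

Prior odds = 0.273/(1−0.273) = 0.37552. In log-odds, ln(0.37552) = -0.97945.
Add log likelihood ratios: ln(1.2703) + ln(1.2439) = 0.45748.
Posterior log-odds = -0.52197, so posterior odds = exp(-0.52197) = 0.59335. Converting, P(H|E) = 0.59335/1.5933 = 0.372.

Posterior probability ≈ 0.372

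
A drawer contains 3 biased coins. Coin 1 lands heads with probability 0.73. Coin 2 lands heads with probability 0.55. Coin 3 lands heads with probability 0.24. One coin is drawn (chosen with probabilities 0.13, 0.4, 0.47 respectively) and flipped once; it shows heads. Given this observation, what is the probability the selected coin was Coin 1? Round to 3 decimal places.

Posterior probability ≈ 0.222

P(heads|C1) = 0.73; P(heads|C2) = 0.55; P(heads|C3) = 0.24.
Prior × likelihood for each source: 0.13·0.73=0.09490, 0.4·0.55=0.2200, 0.47·0.24=0.1128. Summing gives P(heads) = 0.42770.
P(Coin 1 | heads) = 0.09490 / 0.42770 = 0.222.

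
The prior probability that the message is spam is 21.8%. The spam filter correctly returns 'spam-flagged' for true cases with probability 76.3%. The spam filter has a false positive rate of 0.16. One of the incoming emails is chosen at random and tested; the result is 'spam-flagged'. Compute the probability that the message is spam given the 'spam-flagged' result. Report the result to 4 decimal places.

Write H for 'the message is spam'. Prior odds H:¬H = 0.218/0.782 = 0.27877. For the 'spam-flagged' outcome, the likelihood ratio is 0.763/0.16 = 4.7687.
Posterior odds = 0.27877 × 4.7687 = 1.3294, so P(H|E) = 1.3294/(1+1.3294) = 0.5707.

P(H | E) ≈ 0.5707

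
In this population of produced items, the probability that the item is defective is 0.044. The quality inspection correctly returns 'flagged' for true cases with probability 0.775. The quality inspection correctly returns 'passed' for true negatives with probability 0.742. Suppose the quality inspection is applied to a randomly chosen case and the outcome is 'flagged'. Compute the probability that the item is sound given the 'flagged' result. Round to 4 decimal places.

Let H be the event that the item is defective. P(H) = 0.044, so P(¬H) = 0.956. With E the 'flagged' result, P(E|H) = 0.775 and P(E|¬H) = 0.258.
P(E) = 0.775·0.044 + 0.258·0.956 = 0.034100 + 0.24665 = 0.28075.
By Bayes' theorem, P(H|E) = 0.034100 / 0.28075 = 0.1215. Hence P(¬H|E) = 1 − 0.1215 = 0.8785.

P(¬H | E) ≈ 0.8785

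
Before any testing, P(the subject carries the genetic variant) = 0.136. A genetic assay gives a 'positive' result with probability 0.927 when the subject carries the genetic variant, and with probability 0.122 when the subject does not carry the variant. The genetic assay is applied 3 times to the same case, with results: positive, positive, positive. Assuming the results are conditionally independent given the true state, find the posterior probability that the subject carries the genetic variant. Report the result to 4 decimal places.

With H the event that the subject carries the genetic variant, the joint likelihood of the observed sequence is P(data|H) = 0.927·0.927·0.927 = 0.79660 and P(data|¬H) = 0.122·0.122·0.122 = 0.0018158.
Bayes: P(H|data) = 0.136·0.79660 / (0.136·0.79660 + 0.864·0.0018158) = 0.10834/0.10991 = 0.9857.

Posterior P(H) ≈ 0.9857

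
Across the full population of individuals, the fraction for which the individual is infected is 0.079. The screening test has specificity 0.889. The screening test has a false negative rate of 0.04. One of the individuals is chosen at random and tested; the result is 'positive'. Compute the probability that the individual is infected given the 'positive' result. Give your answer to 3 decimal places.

Let H be the event that the individual is infected. P(H) = 0.079, so P(¬H) = 0.921. With E the 'positive' result, P(E|H) = 0.96 and P(E|¬H) = 0.111.
P(E) = 0.96·0.079 + 0.111·0.921 = 0.075840 + 0.10223 = 0.17807.
By Bayes' theorem, P(H|E) = 0.075840 / 0.17807 = 0.426.

P(H | E) ≈ 0.426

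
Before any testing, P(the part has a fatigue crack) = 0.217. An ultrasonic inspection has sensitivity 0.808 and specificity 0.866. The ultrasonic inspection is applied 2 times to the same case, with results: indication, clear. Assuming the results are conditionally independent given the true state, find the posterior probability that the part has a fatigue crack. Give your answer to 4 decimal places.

With H the event that the part has a fatigue crack, the joint likelihood of the observed sequence is P(data|H) = 0.808·0.192 = 0.15514 and P(data|¬H) = 0.134·0.866 = 0.11604.
Bayes: P(H|data) = 0.217·0.15514 / (0.217·0.15514 + 0.783·0.11604) = 0.033665/0.12453 = 0.2703.

Posterior P(H) ≈ 0.2703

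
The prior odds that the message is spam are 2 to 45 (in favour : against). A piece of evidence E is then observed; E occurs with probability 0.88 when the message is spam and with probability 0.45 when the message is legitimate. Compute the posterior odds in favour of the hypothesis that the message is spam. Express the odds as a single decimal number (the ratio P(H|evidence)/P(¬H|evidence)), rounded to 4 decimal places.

Posterior odds ≈ 0.0869

Prior odds = 2/45 = 0.044444. In log-odds, ln(0.044444) = -3.1135.
Add log likelihood ratio: ln(1.9556) = 0.67067.
Posterior log-odds = -2.4428, so posterior odds = exp(-2.4428) = 0.086914.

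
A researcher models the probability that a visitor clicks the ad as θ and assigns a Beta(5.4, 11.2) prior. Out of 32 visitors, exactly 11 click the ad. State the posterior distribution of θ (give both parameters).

Posterior: Beta(16.4, 32.2)

Observing 11 successes and 21 failures updates Beta(5.4, 11.2) by adding the success and failure counts to the two shape parameters: α = 5.4+11 = 16.4, β = 11.2+21 = 32.2.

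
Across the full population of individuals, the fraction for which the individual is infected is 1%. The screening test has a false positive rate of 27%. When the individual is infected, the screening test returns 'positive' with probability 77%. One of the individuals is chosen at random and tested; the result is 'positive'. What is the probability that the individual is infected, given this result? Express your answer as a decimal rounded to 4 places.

P(H | E) ≈ 0.0280

Write H for 'the individual is infected'. Prior odds H:¬H = 0.01/0.99 = 0.010101. For the 'positive' outcome, the likelihood ratio is 0.77/0.27 = 2.8519.
Posterior odds = 0.010101 × 2.8519 = 0.028807, so P(H|E) = 0.028807/(1+0.028807) = 0.0280.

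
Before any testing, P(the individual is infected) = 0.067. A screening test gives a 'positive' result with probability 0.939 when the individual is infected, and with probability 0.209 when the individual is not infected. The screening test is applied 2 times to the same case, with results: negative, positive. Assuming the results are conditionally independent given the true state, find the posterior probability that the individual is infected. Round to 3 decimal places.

Posterior P(H) ≈ 0.024

Let H be the event that the individual is infected; start with P(H) = 0.067. P('positive'|H) = 0.939, P('positive'|¬H) = 0.209.
Update on result 1 ('negative'): P(H) ← 0.061·0.0670 / (0.061·0.0670 + 0.791·0.9330) = 0.0040870/0.74209 = 0.0055.
Update on result 2 ('positive'): P(H) ← 0.939·0.0055 / (0.939·0.0055 + 0.209·0.9945) = 0.0051715/0.21302 = 0.0243.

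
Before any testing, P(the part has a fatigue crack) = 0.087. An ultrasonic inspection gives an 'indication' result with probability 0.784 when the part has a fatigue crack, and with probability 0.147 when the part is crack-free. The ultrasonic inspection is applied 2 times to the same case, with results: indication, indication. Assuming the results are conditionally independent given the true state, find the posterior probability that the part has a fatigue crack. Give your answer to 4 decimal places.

Let H be the event that the part has a fatigue crack; start with P(H) = 0.087. P('indication'|H) = 0.784, P('indication'|¬H) = 0.147.
Update on result 1 ('indication'): P(H) ← 0.784·0.0870 / (0.784·0.0870 + 0.147·0.9130) = 0.068208/0.20242 = 0.3370.
Update on result 2 ('indication'): P(H) ← 0.784·0.3370 / (0.784·0.3370 + 0.147·0.6630) = 0.26418/0.36165 = 0.7305.

Posterior P(H) ≈ 0.7305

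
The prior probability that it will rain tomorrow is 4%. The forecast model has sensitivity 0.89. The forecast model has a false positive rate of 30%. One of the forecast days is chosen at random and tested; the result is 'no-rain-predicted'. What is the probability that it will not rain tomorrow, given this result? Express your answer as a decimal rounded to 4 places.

Let H be the event that it will rain tomorrow. P(H) = 0.04, so P(¬H) = 0.96. With E the 'no-rain-predicted' result, P(E|H) = 0.11 and P(E|¬H) = 0.7.
P(E) = 0.11·0.04 + 0.7·0.96 = 0.0044000 + 0.67200 = 0.67640.
By Bayes' theorem, P(H|E) = 0.0044000 / 0.67640 = 0.0065. Hence P(¬H|E) = 1 − 0.0065 = 0.9935.

P(¬H | E) ≈ 0.9935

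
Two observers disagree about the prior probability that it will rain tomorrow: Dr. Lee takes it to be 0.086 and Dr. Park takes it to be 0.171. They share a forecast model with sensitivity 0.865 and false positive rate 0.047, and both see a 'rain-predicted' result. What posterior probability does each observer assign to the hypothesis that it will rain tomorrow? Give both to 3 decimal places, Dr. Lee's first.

Dr. Lee: 0.634; Dr. Park: 0.792

The likelihood ratio for a 'rain-predicted' result is 0.865/0.047 = 18.404.
Dr. Lee: prior odds 0.086/0.914 = 0.094092; posterior odds 1.7317; posterior probability 0.634.
Dr. Park: prior odds 0.171/0.829 = 0.20627; posterior odds 3.7963; posterior probability 0.792.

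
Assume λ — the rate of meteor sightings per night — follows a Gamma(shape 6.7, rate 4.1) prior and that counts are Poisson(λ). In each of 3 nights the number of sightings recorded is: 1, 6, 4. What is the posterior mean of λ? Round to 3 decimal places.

Posterior mean ≈ 2.493

The Poisson likelihood adds the total count to the shape and the number of exposure periods to the rate. Here ∑xᵢ = 11 and n = 3, so shape 6.7→17.7 and rate 4.1→7.1.
E[λ | data] = 17.7/7.1 = 2.493.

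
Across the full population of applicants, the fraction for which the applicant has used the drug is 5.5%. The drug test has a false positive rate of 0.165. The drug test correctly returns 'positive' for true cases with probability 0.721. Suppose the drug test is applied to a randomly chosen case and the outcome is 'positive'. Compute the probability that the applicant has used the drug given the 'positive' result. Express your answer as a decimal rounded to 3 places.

P(H | E) ≈ 0.203

Write H for 'the applicant has used the drug'. Prior odds H:¬H = 0.055/0.945 = 0.058201. For the 'positive' outcome, the likelihood ratio is 0.721/0.165 = 4.3697.
Posterior odds = 0.058201 × 4.3697 = 0.25432, so P(H|E) = 0.25432/(1+0.25432) = 0.203.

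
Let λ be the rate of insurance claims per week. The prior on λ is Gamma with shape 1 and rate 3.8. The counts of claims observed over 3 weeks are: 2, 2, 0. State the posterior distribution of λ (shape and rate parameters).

Posterior: Gamma(shape=5, rate=6.8)

The Poisson likelihood adds the total count to the shape and the number of exposure periods to the rate. Here ∑xᵢ = 4 and n = 3, so shape 1→5 and rate 3.8→6.8.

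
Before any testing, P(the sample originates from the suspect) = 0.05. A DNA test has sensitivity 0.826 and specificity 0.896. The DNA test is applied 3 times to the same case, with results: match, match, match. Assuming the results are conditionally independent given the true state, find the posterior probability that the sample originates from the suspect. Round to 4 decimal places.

With H the event that the sample originates from the suspect, the joint likelihood of the observed sequence is P(data|H) = 0.826·0.826·0.826 = 0.56356 and P(data|¬H) = 0.104·0.104·0.104 = 0.0011249.
Bayes: P(H|data) = 0.05·0.56356 / (0.05·0.56356 + 0.95·0.0011249) = 0.028178/0.029247 = 0.9635.

Posterior P(H) ≈ 0.9635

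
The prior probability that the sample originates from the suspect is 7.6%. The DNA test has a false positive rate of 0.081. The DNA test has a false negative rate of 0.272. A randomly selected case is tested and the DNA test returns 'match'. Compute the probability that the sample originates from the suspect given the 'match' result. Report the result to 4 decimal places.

Let H be the event that the sample originates from the suspect. P(H) = 0.076, so P(¬H) = 0.924. With E the 'match' result, P(E|H) = 0.728 and P(E|¬H) = 0.081.
P(E) = 0.728·0.076 + 0.081·0.924 = 0.055328 + 0.074844 = 0.13017.
By Bayes' theorem, P(H|E) = 0.055328 / 0.13017 = 0.4250.

P(H | E) ≈ 0.4250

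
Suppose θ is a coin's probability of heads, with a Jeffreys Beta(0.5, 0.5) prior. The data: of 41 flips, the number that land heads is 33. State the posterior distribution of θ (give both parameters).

Posterior: Beta(33.5, 8.5)

Observing 33 successes and 8 failures updates Beta(0.5, 0.5) by adding the success and failure counts to the two shape parameters: α = 0.5+33 = 33.5, β = 0.5+8 = 8.5.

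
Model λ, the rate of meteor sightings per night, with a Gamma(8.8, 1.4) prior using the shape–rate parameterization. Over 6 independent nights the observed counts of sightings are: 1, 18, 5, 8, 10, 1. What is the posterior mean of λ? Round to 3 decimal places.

The Poisson likelihood adds the total count to the shape and the number of exposure periods to the rate. Here ∑xᵢ = 43 and n = 6, so shape 8.8→51.8 and rate 1.4→7.4.
E[λ | data] = 51.8/7.4 = 7.000.

Posterior mean ≈ 7.000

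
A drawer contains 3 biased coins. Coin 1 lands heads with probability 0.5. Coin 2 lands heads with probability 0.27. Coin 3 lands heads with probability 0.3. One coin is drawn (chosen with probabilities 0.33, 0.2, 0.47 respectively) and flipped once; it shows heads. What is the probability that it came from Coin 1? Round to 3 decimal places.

Tabulate prior·likelihood by source: [1] prior 0.33, lik 0.5, product 0.1650; [2] prior 0.2, lik 0.27, product 0.05400; [3] prior 0.47, lik 0.3, product 0.1410.
Normalizing constant = 0.36000; the posterior for Coin 1 is its product over the sum, 0.1650/0.36000 = 0.458.

Posterior probability ≈ 0.458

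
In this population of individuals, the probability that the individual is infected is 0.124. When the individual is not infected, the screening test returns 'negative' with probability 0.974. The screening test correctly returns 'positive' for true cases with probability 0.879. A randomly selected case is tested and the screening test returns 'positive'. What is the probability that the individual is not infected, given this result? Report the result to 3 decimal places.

P(¬H | E) ≈ 0.173

Let H be the event that the individual is infected. P(H) = 0.124, so P(¬H) = 0.876. With E the 'positive' result, P(E|H) = 0.879 and P(E|¬H) = 0.026.
P(E) = 0.879·0.124 + 0.026·0.876 = 0.10900 + 0.022776 = 0.13177.
By Bayes' theorem, P(H|E) = 0.10900 / 0.13177 = 0.827. Hence P(¬H|E) = 1 − 0.827 = 0.173.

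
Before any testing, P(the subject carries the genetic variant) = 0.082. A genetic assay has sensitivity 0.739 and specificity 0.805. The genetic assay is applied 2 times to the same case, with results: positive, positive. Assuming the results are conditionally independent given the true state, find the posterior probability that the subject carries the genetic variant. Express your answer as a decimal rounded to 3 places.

With H the event that the subject carries the genetic variant, the joint likelihood of the observed sequence is P(data|H) = 0.739·0.739 = 0.54612 and P(data|¬H) = 0.195·0.195 = 0.038025.
Bayes: P(H|data) = 0.082·0.54612 / (0.082·0.54612 + 0.918·0.038025) = 0.044782/0.079689 = 0.5620.

Posterior P(H) ≈ 0.562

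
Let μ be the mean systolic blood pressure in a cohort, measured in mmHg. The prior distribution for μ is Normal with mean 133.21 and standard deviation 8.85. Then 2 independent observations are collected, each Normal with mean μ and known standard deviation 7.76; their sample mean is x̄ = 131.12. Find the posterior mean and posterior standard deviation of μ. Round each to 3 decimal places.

Posterior mean ≈ 131.700; posterior SD ≈ 4.664

Prior precision 1/τ₀² = 1/8.85² = 0.0127677; data precision n/σ² = 2/7.76² = 0.0332129.
Posterior precision = 0.0127677 + 0.0332129 = 0.0459806, giving posterior SD = 1/√0.0459806 = 4.664.
Posterior mean = (0.0127677·133.21 + 0.0332129·131.12) / 0.0459806 = 131.700.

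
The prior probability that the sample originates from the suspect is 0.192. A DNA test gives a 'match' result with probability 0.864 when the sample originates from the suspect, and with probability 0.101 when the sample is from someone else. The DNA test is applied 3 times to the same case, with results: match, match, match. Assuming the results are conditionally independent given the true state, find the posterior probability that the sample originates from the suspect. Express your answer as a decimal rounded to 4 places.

Posterior P(H) ≈ 0.9933

Let H be the event that the sample originates from the suspect; start with P(H) = 0.192. P('match'|H) = 0.864, P('match'|¬H) = 0.101.
Update on result 1 ('match'): P(H) ← 0.864·0.1920 / (0.864·0.1920 + 0.101·0.8080) = 0.16589/0.24750 = 0.6703.
Update on result 2 ('match'): P(H) ← 0.864·0.6703 / (0.864·0.6703 + 0.101·0.3297) = 0.57911/0.61241 = 0.9456.
Update on result 3 ('match'): P(H) ← 0.864·0.9456 / (0.864·0.9456 + 0.101·0.0544) = 0.81702/0.82251 = 0.9933.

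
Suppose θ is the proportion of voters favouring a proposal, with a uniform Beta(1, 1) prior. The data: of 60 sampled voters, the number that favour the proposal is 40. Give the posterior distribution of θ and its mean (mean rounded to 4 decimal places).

Posterior: Beta(41, 21); mean ≈ 0.6613

Observing 40 successes and 20 failures updates Beta(1, 1) by adding the success and failure counts to the two shape parameters: α = 1+40 = 41, β = 1+20 = 21.
E[θ | data] = 41/(41+21) = 0.6613.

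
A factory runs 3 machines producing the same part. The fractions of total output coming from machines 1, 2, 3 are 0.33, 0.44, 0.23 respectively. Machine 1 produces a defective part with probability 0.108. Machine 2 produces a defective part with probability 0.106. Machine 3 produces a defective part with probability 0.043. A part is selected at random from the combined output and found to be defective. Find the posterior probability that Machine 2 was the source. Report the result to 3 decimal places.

P(defective|M1) = 0.108; P(defective|M2) = 0.106; P(defective|M3) = 0.043.
Prior × likelihood for each source: 0.33·0.108=0.03564, 0.44·0.106=0.04664, 0.23·0.043=0.009890. Summing gives P(defective) = 0.092170.
P(Machine 2 | defective) = 0.04664 / 0.092170 = 0.506.

Posterior probability ≈ 0.506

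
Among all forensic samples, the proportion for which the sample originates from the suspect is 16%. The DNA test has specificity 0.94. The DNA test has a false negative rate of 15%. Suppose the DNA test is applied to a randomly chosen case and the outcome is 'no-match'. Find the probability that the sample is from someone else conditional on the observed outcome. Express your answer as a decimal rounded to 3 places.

P(¬H | E) ≈ 0.971

Let H be the event that the sample originates from the suspect. P(H) = 0.16, so P(¬H) = 0.84. With E the 'no-match' result, P(E|H) = 0.15 and P(E|¬H) = 0.94.
P(E) = 0.15·0.16 + 0.94·0.84 = 0.024000 + 0.78960 = 0.81360.
By Bayes' theorem, P(H|E) = 0.024000 / 0.81360 = 0.029. Hence P(¬H|E) = 1 − 0.029 = 0.971.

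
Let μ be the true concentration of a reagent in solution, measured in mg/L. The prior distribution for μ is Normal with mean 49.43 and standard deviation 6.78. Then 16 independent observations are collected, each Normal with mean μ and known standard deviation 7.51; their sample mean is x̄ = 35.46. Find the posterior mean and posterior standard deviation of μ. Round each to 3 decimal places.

Posterior mean ≈ 36.455; posterior SD ≈ 1.809

Prior precision 1/τ₀² = 1/6.78² = 0.0217541; data precision n/σ² = 16/7.51² = 0.283687.
Posterior precision = 0.0217541 + 0.283687 = 0.305442, giving posterior SD = 1/√0.305442 = 1.809.
Posterior mean = (0.0217541·49.43 + 0.283687·35.46) / 0.305442 = 36.455.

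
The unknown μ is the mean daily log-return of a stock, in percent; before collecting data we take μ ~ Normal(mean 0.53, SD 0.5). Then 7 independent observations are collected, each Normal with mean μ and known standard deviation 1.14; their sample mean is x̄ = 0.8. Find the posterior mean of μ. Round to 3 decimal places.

Posterior mean ≈ 0.685

With known σ, the Normal prior is conjugate. Weight on the data is w = (n/σ²)/(n/σ² + 1/τ₀²) = 5.38627/(5.38627+4.00000) = 0.57385.
Posterior mean = w·x̄ + (1−w)·μ₀ = 0.57385·0.8 + 0.42615·0.53 = 0.685.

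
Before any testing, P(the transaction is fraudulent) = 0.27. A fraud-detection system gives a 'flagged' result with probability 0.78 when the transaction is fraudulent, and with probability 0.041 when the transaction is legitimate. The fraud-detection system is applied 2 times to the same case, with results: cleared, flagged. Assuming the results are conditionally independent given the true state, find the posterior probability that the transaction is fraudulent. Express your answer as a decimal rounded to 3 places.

Posterior P(H) ≈ 0.617

Let H be the event that the transaction is fraudulent; start with P(H) = 0.27. P('flagged'|H) = 0.78, P('flagged'|¬H) = 0.041.
Update on result 1 ('cleared'): P(H) ← 0.22·0.2700 / (0.22·0.2700 + 0.959·0.7300) = 0.059400/0.75947 = 0.0782.
Update on result 2 ('flagged'): P(H) ← 0.78·0.0782 / (0.78·0.0782 + 0.041·0.9218) = 0.061006/0.098799 = 0.6175.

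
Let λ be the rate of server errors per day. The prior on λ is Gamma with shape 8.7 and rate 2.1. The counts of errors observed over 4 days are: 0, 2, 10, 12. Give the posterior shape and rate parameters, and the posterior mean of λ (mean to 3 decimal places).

Posterior: Gamma(shape=32.7, rate=6.1); mean ≈ 5.361

The Poisson likelihood adds the total count to the shape and the number of exposure periods to the rate. Here ∑xᵢ = 24 and n = 4, so shape 8.7→32.7 and rate 2.1→6.1.
Posterior mean = shape/rate = 32.7/6.1 = 5.361.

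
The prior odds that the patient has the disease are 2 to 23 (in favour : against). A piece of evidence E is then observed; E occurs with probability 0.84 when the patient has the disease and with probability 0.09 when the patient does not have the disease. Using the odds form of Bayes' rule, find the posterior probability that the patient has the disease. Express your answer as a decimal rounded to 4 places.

Posterior probability ≈ 0.4480

Prior odds = 2/23 = 0.086957.
Likelihood ratio for E = 0.84/0.09 = 9.3333.
Posterior odds = prior odds × LR = 0.81159.
Posterior probability = odds/(1+odds) = 0.81159/1.8116 = 0.4480.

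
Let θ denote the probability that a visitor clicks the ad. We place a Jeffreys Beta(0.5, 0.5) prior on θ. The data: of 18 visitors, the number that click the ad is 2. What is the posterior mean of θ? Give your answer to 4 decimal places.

Observing 2 successes and 16 failures updates Beta(0.5, 0.5) by adding the success and failure counts to the two shape parameters: α = 0.5+2 = 2.5, β = 0.5+16 = 16.5.
Posterior mean = α/(α+β) = 2.5/19 = 0.1316.

Posterior mean ≈ 0.1316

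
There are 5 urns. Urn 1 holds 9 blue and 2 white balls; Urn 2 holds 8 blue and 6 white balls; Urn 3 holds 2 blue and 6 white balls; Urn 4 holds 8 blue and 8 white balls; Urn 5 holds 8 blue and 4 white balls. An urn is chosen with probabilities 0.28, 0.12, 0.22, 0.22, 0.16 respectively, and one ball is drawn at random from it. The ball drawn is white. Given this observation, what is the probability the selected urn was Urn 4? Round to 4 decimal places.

P(white|Urn 1) = 0.1818; P(white|Urn 2) = 0.4286; P(white|Urn 3) = 0.75; P(white|Urn 4) = 0.5; P(white|Urn 5) = 0.3333.
Prior × likelihood for each source: 0.28·0.1818=0.05091, 0.12·0.4286=0.05143, 0.22·0.75=0.1650, 0.22·0.5=0.1100, 0.16·0.3333=0.05333. Summing gives P(white) = 0.43067.
P(Urn 4 | white) = 0.1100 / 0.43067 = 0.2554.

Posterior probability ≈ 0.2554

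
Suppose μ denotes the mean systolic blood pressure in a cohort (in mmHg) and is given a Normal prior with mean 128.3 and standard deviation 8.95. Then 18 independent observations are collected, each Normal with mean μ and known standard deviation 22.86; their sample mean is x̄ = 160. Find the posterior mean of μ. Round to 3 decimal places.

Posterior mean ≈ 151.567

Prior precision 1/τ₀² = 1/8.95² = 0.0124840; data precision n/σ² = 18/22.86² = 0.0344445.
Posterior precision = 0.0124840 + 0.0344445 = 0.0469285.
Posterior mean = (0.0124840·128.3 + 0.0344445·160) / 0.0469285 = 151.567.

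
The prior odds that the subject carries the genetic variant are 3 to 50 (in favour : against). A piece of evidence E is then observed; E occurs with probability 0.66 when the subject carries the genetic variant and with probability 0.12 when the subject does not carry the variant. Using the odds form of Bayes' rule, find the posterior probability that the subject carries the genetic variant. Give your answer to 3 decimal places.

Posterior probability ≈ 0.248

Prior odds = 3/50 = 0.060000. In log-odds, ln(0.060000) = -2.8134.
Add log likelihood ratio: ln(5.5000) = 1.7047.
Posterior log-odds = -1.1087, so posterior odds = exp(-1.1087) = 0.33000. Converting, P(H|E) = 0.33000/1.3300 = 0.248.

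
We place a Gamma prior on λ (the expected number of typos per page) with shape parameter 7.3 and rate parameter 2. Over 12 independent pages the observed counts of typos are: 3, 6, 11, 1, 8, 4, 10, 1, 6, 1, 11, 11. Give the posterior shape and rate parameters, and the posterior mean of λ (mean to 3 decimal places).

The Poisson likelihood adds the total count to the shape and the number of exposure periods to the rate. Here ∑xᵢ = 73 and n = 12, so shape 7.3→80.3 and rate 2→14.
E[λ | data] = 80.3/14 = 5.736.

Posterior: Gamma(shape=80.3, rate=14); mean ≈ 5.736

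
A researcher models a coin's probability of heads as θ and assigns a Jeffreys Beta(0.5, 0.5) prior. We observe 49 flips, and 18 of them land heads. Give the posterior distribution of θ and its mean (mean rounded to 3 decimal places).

Posterior: Beta(18.5, 31.5); mean ≈ 0.370

Observing 18 successes and 31 failures updates Beta(0.5, 0.5) by adding the success and failure counts to the two shape parameters: α = 0.5+18 = 18.5, β = 0.5+31 = 31.5.
Posterior mean = α/(α+β) = 18.5/50 = 0.370.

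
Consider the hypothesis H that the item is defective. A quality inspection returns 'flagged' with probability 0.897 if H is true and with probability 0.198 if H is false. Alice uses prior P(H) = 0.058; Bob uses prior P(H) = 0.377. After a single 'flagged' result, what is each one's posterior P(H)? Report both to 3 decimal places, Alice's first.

The likelihood ratio for a 'flagged' result is 0.897/0.198 = 4.5303.
Alice: prior odds 0.058/0.942 = 0.061571; posterior odds 0.27894; posterior probability 0.218.
Bob: prior odds 0.377/0.623 = 0.60514; posterior odds 2.7415; posterior probability 0.733.

Alice: 0.218; Bob: 0.733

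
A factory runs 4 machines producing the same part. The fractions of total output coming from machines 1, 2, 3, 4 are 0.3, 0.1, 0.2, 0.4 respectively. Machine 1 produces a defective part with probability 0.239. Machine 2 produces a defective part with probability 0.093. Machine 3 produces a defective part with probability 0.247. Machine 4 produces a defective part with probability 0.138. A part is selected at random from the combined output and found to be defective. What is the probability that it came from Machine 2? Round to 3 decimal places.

Tabulate prior·likelihood by source: [1] prior 0.3, lik 0.239, product 0.07170; [2] prior 0.1, lik 0.093, product 0.009300; [3] prior 0.2, lik 0.247, product 0.04940; [4] prior 0.4, lik 0.138, product 0.05520.
Normalizing constant = 0.18560; the posterior for Machine 2 is its product over the sum, 0.009300/0.18560 = 0.050.

Posterior probability ≈ 0.050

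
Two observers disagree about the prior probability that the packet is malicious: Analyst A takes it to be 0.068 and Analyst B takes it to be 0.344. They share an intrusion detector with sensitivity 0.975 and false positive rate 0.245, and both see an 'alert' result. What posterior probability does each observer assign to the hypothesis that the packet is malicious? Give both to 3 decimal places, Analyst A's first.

Analyst A: 0.225; Analyst B: 0.676

P('+'|H) = 0.975, P('+'|¬H) = 0.245.
Analyst A: numerator 0.975·0.068 = 0.066300; evidence = 0.066300+0.245·0.932 = 0.29464; posterior = 0.225.
Analyst B: numerator 0.975·0.344 = 0.33540; evidence = 0.33540+0.245·0.656 = 0.49612; posterior = 0.676.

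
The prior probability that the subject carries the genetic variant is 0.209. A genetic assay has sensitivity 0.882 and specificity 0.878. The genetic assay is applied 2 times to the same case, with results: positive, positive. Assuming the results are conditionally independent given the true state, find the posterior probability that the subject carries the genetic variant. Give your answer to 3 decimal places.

Let H be the event that the subject carries the genetic variant; start with P(H) = 0.209. P('positive'|H) = 0.882, P('positive'|¬H) = 0.122.
Update on result 1 ('positive'): P(H) ← 0.882·0.2090 / (0.882·0.2090 + 0.122·0.7910) = 0.18434/0.28084 = 0.6564.
Update on result 2 ('positive'): P(H) ← 0.882·0.6564 / (0.882·0.6564 + 0.122·0.3436) = 0.57893/0.62085 = 0.9325.

Posterior P(H) ≈ 0.932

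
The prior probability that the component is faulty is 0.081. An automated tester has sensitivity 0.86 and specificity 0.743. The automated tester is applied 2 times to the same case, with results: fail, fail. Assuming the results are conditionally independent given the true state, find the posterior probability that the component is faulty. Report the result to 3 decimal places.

Posterior P(H) ≈ 0.497

With H the event that the component is faulty, the joint likelihood of the observed sequence is P(data|H) = 0.86·0.86 = 0.73960 and P(data|¬H) = 0.257·0.257 = 0.066049.
Bayes: P(H|data) = 0.081·0.73960 / (0.081·0.73960 + 0.919·0.066049) = 0.059908/0.12061 = 0.4967.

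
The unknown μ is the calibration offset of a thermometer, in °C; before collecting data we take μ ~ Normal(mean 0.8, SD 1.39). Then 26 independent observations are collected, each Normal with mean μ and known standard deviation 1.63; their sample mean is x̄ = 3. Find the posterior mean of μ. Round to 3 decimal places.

Prior precision 1/τ₀² = 1/1.39² = 0.517572; data precision n/σ² = 26/1.63² = 9.78584.
Posterior precision = 0.517572 + 9.78584 = 10.3034.
Posterior mean = (0.517572·0.8 + 9.78584·3) / 10.3034 = 2.889.

Posterior mean ≈ 2.889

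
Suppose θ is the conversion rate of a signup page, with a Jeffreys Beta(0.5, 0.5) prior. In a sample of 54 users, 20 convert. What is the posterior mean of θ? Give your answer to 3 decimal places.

Posterior mean ≈ 0.373

The binomial likelihood is conjugate to the Beta prior: with 20 successes and 34 failures, the posterior is Beta(0.5+20, 0.5+34) = Beta(20.5, 34.5).
E[θ | data] = 20.5/(20.5+34.5) = 0.373.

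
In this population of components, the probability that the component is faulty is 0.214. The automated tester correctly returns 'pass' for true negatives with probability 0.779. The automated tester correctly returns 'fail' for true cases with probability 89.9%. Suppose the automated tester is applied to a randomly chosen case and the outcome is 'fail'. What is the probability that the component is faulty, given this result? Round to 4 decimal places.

P(H | E) ≈ 0.5255

Write H for 'the component is faulty'. Prior odds H:¬H = 0.214/0.786 = 0.27226. For the 'fail' outcome, the likelihood ratio is 0.899/0.221 = 4.0679.
Posterior odds = 0.27226 × 4.0679 = 1.1075, so P(H|E) = 1.1075/(1+1.1075) = 0.5255.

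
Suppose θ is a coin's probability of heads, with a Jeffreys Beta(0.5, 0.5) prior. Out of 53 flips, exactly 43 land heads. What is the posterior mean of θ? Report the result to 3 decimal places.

The binomial likelihood is conjugate to the Beta prior: with 43 successes and 10 failures, the posterior is Beta(0.5+43, 0.5+10) = Beta(43.5, 10.5).
Posterior mean = α/(α+β) = 43.5/54 = 0.806.

Posterior mean ≈ 0.806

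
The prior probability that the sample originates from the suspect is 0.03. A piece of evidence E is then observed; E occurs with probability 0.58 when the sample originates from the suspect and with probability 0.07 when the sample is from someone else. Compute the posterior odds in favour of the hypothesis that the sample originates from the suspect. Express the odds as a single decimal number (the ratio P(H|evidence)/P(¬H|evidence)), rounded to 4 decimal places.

Posterior odds ≈ 0.2563

Prior odds = 0.03/(1−0.03) = 0.030928.
Likelihood ratio for E = 0.58/0.07 = 8.2857.
Posterior odds = prior odds × LR = 0.25626.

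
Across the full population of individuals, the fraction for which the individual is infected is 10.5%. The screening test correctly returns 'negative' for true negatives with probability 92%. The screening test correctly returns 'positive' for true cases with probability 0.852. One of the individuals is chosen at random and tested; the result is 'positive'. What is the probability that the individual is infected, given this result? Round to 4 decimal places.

P(H | E) ≈ 0.5554

Let H be the event that the individual is infected. P(H) = 0.105, so P(¬H) = 0.895. With E the 'positive' result, P(E|H) = 0.852 and P(E|¬H) = 0.08.
P(E) = 0.852·0.105 + 0.08·0.895 = 0.089460 + 0.071600 = 0.16106.
By Bayes' theorem, P(H|E) = 0.089460 / 0.16106 = 0.5554.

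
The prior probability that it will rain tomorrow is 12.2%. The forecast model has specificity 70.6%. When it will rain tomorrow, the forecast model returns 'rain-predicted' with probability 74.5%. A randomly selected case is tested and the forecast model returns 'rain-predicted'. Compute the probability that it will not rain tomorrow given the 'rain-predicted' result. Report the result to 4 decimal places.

Write H for 'it will rain tomorrow'. Prior odds H:¬H = 0.122/0.878 = 0.13895. For the 'rain-predicted' outcome, the likelihood ratio is 0.745/0.294 = 2.5340.
Posterior odds = 0.13895 × 2.5340 = 0.35211, so P(H|E) = 0.35211/(1+0.35211) = 0.2604. Then P(¬H|E) = 1 − 0.2604 = 0.7396.

P(¬H | E) ≈ 0.7396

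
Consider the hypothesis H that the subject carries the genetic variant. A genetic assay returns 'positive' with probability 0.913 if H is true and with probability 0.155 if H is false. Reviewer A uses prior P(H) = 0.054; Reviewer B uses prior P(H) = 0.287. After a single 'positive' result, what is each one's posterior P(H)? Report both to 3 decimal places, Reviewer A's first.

Reviewer A: 0.252; Reviewer B: 0.703

P('+'|H) = 0.913, P('+'|¬H) = 0.155.
Reviewer A: numerator 0.913·0.054 = 0.049302; evidence = 0.049302+0.155·0.946 = 0.19593; posterior = 0.252.
Reviewer B: numerator 0.913·0.287 = 0.26203; evidence = 0.26203+0.155·0.713 = 0.37255; posterior = 0.703.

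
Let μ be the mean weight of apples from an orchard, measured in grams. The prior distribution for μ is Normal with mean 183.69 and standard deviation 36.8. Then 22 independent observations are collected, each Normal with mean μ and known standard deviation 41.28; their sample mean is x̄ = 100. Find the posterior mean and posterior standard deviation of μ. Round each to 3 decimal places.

Posterior mean ≈ 104.528; posterior SD ≈ 8.560

With known σ, the Normal prior is conjugate. Weight on the data is w = (n/σ²)/(n/σ² + 1/τ₀²) = 0.0129105/(0.0129105+0.00073842) = 0.94590.
Posterior mean = w·x̄ + (1−w)·μ₀ = 0.94590·100 + 0.054101·183.69 = 104.528. Posterior variance = 1/(0.0129105+0.00073842) = 73.2658, so SD = 8.560.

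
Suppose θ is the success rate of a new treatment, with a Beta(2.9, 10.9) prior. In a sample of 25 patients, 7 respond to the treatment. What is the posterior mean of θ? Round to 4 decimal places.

The binomial likelihood is conjugate to the Beta prior: with 7 successes and 18 failures, the posterior is Beta(2.9+7, 10.9+18) = Beta(9.9, 28.9).
Posterior mean = α/(α+β) = 9.9/38.8 = 0.2552.

Posterior mean ≈ 0.2552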